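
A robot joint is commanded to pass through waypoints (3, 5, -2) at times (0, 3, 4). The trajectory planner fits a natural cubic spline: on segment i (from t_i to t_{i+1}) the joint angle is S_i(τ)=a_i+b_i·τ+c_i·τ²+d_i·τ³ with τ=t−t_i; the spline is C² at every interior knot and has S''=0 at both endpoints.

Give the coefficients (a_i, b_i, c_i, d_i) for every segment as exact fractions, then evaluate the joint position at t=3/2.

  seg 0: a=3 b=85/24 c=0 d=-23/72
  seg 1: a=5 b=-61/12 c=-23/8 d=23/24
S(3/2) = 463/64

Δ: Δ0=2/3, Δ1=-7
row 1: diag=8, rhs=-46; c'=1/8, d'=-23/4
back: M1=-23/4
M: M0=0, M1=-23/4, M2=0
seg 0: a=3, c=M0/2=0, d=(M1−M0)/(6·3)=-23/72, b=Δ0−h0·(2M0+M1)/6=85/24
seg 1: a=5, c=M1/2=-23/8, d=(M2−M1)/(6·1)=23/24, b=Δ1−h1·(2M1+M2)/6=-61/12
t_q=3/2 → seg 0, τ=3/2; S=3+85/24·τ+0·τ²+-23/72·τ³=463/64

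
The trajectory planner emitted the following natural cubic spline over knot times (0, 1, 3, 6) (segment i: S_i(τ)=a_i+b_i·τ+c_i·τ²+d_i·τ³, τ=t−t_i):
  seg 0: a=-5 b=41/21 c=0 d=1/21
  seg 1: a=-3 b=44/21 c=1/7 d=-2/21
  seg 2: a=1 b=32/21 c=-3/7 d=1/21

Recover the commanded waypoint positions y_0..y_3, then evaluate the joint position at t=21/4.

y_0 = S_0(0) = a_0 = -5
y_1 = S_1(0) = a_1 = -3
y_2 = S_2(0) = a_2 = 1
y_3 = S_2(3) = 3
t_q=21/4 is in segment 2 (τ=9/4); S_2(τ)=1255/448

y_0=-5 y_1=-3 y_2=1 y_3=3
S(21/4) = 1255/448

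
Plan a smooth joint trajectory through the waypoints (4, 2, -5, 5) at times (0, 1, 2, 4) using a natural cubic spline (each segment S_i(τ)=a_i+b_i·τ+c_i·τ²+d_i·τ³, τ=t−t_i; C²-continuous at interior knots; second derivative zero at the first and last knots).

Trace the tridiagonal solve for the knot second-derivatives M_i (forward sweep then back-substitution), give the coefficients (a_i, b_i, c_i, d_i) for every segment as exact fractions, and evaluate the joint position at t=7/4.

Δ: Δ0=-2, Δ1=-7, Δ2=5
row 1: diag=4, rhs=-30; c'=1/4, d'=-15/2
row 2: denom=6−1·1/4=23/4; d'=(72−1·-15/2)/(23/4)=318/23
back: M2=318/23
back: M1=-15/2−1/4·318/23=-252/23
M: M0=0, M1=-252/23, M2=318/23, M3=0
seg 0: a=4, c=M0/2=0, d=(M1−M0)/(6·1)=-42/23, b=Δ0−h0·(2M0+M1)/6=-4/23
seg 1: a=2, c=M1/2=-126/23, d=(M2−M1)/(6·1)=95/23, b=Δ1−h1·(2M1+M2)/6=-130/23
seg 2: a=-5, c=M2/2=159/23, d=(M3−M2)/(6·2)=-53/46, b=Δ2−h2·(2M2+M3)/6=-97/23
t_q=7/4 → seg 1, τ=3/4; S=2+-130/23·τ+-126/23·τ²+95/23·τ³=-229/64

  seg 0: a=4 b=-4/23 c=0 d=-42/23
  seg 1: a=2 b=-130/23 c=-126/23 d=95/23
  seg 2: a=-5 b=-97/23 c=159/23 d=-53/46
S(7/4) = -229/64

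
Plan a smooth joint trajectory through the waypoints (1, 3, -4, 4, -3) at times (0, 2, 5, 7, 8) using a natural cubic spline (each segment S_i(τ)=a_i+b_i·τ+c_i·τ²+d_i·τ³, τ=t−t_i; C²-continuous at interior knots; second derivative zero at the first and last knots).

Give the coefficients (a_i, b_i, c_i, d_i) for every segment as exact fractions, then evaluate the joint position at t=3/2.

Δ: Δ0=1, Δ1=-7/3, Δ2=4, Δ3=-7
row 1: diag=10, rhs=-20; c'=3/10, d'=-2
row 2: denom=10−3·3/10=91/10; d'=(38−3·-2)/(91/10)=440/91
row 3: denom=6−2·20/91=506/91; d'=(-66−2·440/91)/(506/91)=-313/23
back: M3=-313/23
back: M2=440/91−20/91·-313/23=180/23
back: M1=-2−3/10·180/23=-100/23
M: M0=0, M1=-100/23, M2=180/23, M3=-313/23, M4=0
seg 0: a=1, c=M0/2=0, d=(M1−M0)/(6·2)=-25/69, b=Δ0−h0·(2M0+M1)/6=169/69
seg 1: a=3, c=M1/2=-50/23, d=(M2−M1)/(6·3)=140/207, b=Δ1−h1·(2M1+M2)/6=-131/69
seg 2: a=-4, c=M2/2=90/23, d=(M3−M2)/(6·2)=-493/276, b=Δ2−h2·(2M2+M3)/6=229/69
seg 3: a=4, c=M3/2=-313/46, d=(M4−M3)/(6·1)=313/138, b=Δ3−h3·(2M3+M4)/6=-170/69
t_q=3/2 → seg 0, τ=3/2; S=1+169/69·τ+0·τ²+-25/69·τ³=635/184

  seg 0: a=1 b=169/69 c=0 d=-25/69
  seg 1: a=3 b=-131/69 c=-50/23 d=140/207
  seg 2: a=-4 b=229/69 c=90/23 d=-493/276
  seg 3: a=4 b=-170/69 c=-313/46 d=313/138
S(3/2) = 635/184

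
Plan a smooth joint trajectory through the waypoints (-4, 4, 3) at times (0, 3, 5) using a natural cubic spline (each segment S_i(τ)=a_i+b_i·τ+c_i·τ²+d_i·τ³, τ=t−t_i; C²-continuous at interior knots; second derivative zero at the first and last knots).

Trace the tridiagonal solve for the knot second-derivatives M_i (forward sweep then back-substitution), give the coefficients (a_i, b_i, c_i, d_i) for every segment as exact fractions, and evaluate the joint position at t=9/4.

  seg 0: a=-4 b=217/60 c=0 d=-19/180
  seg 1: a=4 b=23/30 c=-19/20 d=19/120
S(9/4) = 3757/1280

Δ: Δ0=8/3, Δ1=-1/2
row 1: diag=10, rhs=-19; c'=1/5, d'=-19/10
back: M1=-19/10
M: M0=0, M1=-19/10, M2=0
seg 0: a=-4, c=M0/2=0, d=(M1−M0)/(6·3)=-19/180, b=Δ0−h0·(2M0+M1)/6=217/60
seg 1: a=4, c=M1/2=-19/20, d=(M2−M1)/(6·2)=19/120, b=Δ1−h1·(2M1+M2)/6=23/30
t_q=9/4 → seg 0, τ=9/4; S=-4+217/60·τ+0·τ²+-19/180·τ³=3757/1280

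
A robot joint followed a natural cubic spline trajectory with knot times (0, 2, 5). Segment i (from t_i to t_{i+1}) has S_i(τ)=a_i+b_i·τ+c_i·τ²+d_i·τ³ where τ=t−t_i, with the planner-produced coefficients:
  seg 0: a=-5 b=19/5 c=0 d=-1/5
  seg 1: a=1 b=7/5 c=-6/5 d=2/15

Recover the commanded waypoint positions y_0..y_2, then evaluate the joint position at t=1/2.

y_0=-5 y_1=1 y_2=-2
S(1/2) = -25/8

y_0 = S_0(0) = a_0 = -5
y_1 = S_1(0) = a_1 = 1
y_2 = S_1(3) = -2
t_q=1/2 is in segment 0 (τ=1/2); S_0(τ)=-25/8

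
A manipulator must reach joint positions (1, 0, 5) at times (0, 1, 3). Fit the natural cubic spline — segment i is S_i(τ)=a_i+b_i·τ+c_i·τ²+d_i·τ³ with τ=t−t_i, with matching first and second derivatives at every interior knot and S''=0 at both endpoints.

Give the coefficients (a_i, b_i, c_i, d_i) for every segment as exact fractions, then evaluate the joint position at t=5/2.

  seg 0: a=1 b=-19/12 c=0 d=7/12
  seg 1: a=0 b=1/6 c=7/4 d=-7/24
S(5/2) = 205/64

Δ: Δ0=-1, Δ1=5/2
row 1: diag=6, rhs=21; c'=1/3, d'=7/2
back: M1=7/2
M: M0=0, M1=7/2, M2=0
seg 0: a=1, c=M0/2=0, d=(M1−M0)/(6·1)=7/12, b=Δ0−h0·(2M0+M1)/6=-19/12
seg 1: a=0, c=M1/2=7/4, d=(M2−M1)/(6·2)=-7/24, b=Δ1−h1·(2M1+M2)/6=1/6
t_q=5/2 → seg 1, τ=3/2; S=0+1/6·τ+7/4·τ²+-7/24·τ³=205/64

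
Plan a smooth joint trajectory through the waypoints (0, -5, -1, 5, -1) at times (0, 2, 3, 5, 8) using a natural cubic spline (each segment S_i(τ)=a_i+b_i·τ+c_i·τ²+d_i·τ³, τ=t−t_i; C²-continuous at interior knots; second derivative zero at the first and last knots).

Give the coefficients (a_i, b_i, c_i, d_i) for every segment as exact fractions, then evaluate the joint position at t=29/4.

Δ: Δ0=-5/2, Δ1=4, Δ2=3, Δ3=-2
row 1: diag=6, rhs=39; c'=1/6, d'=13/2
row 2: denom=6−1·1/6=35/6; d'=(-6−1·13/2)/(35/6)=-15/7
row 3: denom=10−2·12/35=326/35; d'=(-30−2·-15/7)/(326/35)=-450/163
back: M3=-450/163
back: M2=-15/7−12/35·-450/163=-195/163
back: M1=13/2−1/6·-195/163=1092/163
M: M0=0, M1=1092/163, M2=-195/163, M3=-450/163, M4=0
seg 0: a=0, c=M0/2=0, d=(M1−M0)/(6·2)=91/163, b=Δ0−h0·(2M0+M1)/6=-1543/326
seg 1: a=-5, c=M1/2=546/163, d=(M2−M1)/(6·1)=-429/326, b=Δ1−h1·(2M1+M2)/6=641/326
seg 2: a=-1, c=M2/2=-195/326, d=(M3−M2)/(6·2)=-85/652, b=Δ2−h2·(2M2+M3)/6=769/163
seg 3: a=5, c=M3/2=-225/163, d=(M4−M3)/(6·3)=25/163, b=Δ3−h3·(2M3+M4)/6=124/163
t_q=29/4 → seg 3, τ=9/4; S=5+124/163·τ+-225/163·τ²+25/163·τ³=15341/10432

  seg 0: a=0 b=-1543/326 c=0 d=91/163
  seg 1: a=-5 b=641/326 c=546/163 d=-429/326
  seg 2: a=-1 b=769/163 c=-195/326 d=-85/652
  seg 3: a=5 b=124/163 c=-225/163 d=25/163
S(29/4) = 15341/10432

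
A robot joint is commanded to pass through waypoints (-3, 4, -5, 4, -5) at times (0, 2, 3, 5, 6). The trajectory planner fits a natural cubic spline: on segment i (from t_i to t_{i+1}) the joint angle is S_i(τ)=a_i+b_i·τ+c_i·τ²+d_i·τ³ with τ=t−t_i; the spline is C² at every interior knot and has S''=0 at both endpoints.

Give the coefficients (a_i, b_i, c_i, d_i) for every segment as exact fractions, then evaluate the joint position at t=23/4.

  seg 0: a=-3 b=1667/186 c=0 d=-127/93
  seg 1: a=4 b=-1381/186 c=-254/31 d=1231/186
  seg 2: a=-5 b=-368/93 c=723/62 d=-2765/744
  seg 3: a=4 b=-355/186 c=-1319/124 d=1319/372
S(23/4) = -15229/7936

Δ: Δ0=7/2, Δ1=-9, Δ2=9/2, Δ3=-9
row 1: diag=6, rhs=-75; c'=1/6, d'=-25/2
row 2: denom=6−1·1/6=35/6; d'=(81−1·-25/2)/(35/6)=561/35
row 3: denom=6−2·12/35=186/35; d'=(-81−2·561/35)/(186/35)=-1319/62
back: M3=-1319/62
back: M2=561/35−12/35·-1319/62=723/31
back: M1=-25/2−1/6·723/31=-508/31
M: M0=0, M1=-508/31, M2=723/31, M3=-1319/62, M4=0
seg 0: a=-3, c=M0/2=0, d=(M1−M0)/(6·2)=-127/93, b=Δ0−h0·(2M0+M1)/6=1667/186
seg 1: a=4, c=M1/2=-254/31, d=(M2−M1)/(6·1)=1231/186, b=Δ1−h1·(2M1+M2)/6=-1381/186
seg 2: a=-5, c=M2/2=723/62, d=(M3−M2)/(6·2)=-2765/744, b=Δ2−h2·(2M2+M3)/6=-368/93
seg 3: a=4, c=M3/2=-1319/124, d=(M4−M3)/(6·1)=1319/372, b=Δ3−h3·(2M3+M4)/6=-355/186
t_q=23/4 → seg 3, τ=3/4; S=4+-355/186·τ+-1319/124·τ²+1319/372·τ³=-15229/7936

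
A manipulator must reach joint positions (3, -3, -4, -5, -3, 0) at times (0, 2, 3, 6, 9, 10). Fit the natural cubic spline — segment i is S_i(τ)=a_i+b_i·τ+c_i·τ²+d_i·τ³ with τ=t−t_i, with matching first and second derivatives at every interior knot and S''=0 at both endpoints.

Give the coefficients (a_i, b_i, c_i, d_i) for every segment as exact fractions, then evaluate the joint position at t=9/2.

Δ: Δ0=-3, Δ1=-1, Δ2=-1/3, Δ3=2/3, Δ4=3
row 1: diag=6, rhs=12; c'=1/6, d'=2
row 2: denom=8−1·1/6=47/6; d'=(4−1·2)/(47/6)=12/47
row 3: denom=12−3·18/47=510/47; d'=(6−3·12/47)/(510/47)=41/85
row 4: denom=8−3·47/170=1219/170; d'=(14−3·41/85)/(1219/170)=2134/1219
back: M4=2134/1219
back: M3=41/85−47/170·2134/1219=-2/1219
back: M2=12/47−18/47·-2/1219=312/1219
back: M1=2−1/6·312/1219=2386/1219
M: M0=0, M1=2386/1219, M2=312/1219, M3=-2/1219, M4=2134/1219, M5=0
seg 0: a=3, c=M0/2=0, d=(M1−M0)/(6·2)=1193/7314, b=Δ0−h0·(2M0+M1)/6=-13357/3657
seg 1: a=-3, c=M1/2=1193/1219, d=(M2−M1)/(6·1)=-1037/3657, b=Δ1−h1·(2M1+M2)/6=-6199/3657
seg 2: a=-4, c=M2/2=156/1219, d=(M3−M2)/(6·3)=-157/10971, b=Δ2−h2·(2M2+M3)/6=-2152/3657
seg 3: a=-5, c=M3/2=-1/1219, d=(M4−M3)/(6·3)=356/3657, b=Δ3−h3·(2M3+M4)/6=-757/3657
seg 4: a=-3, c=M4/2=1067/1219, d=(M5−M4)/(6·1)=-1067/3657, b=Δ4−h4·(2M4+M5)/6=8837/3657
t_q=9/2 → seg 2, τ=3/2; S=-4+-2152/3657·τ+156/1219·τ²+-157/10971·τ³=-45279/9752

  seg 0: a=3 b=-13357/3657 c=0 d=1193/7314
  seg 1: a=-3 b=-6199/3657 c=1193/1219 d=-1037/3657
  seg 2: a=-4 b=-2152/3657 c=156/1219 d=-157/10971
  seg 3: a=-5 b=-757/3657 c=-1/1219 d=356/3657
  seg 4: a=-3 b=8837/3657 c=1067/1219 d=-1067/3657
S(9/2) = -45279/9752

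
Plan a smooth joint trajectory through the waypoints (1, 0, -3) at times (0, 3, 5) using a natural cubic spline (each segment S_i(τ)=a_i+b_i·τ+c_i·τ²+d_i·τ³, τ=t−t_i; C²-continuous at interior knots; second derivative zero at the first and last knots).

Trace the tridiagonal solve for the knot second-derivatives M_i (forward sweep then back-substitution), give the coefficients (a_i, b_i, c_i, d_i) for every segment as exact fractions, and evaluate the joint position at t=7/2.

Δ: Δ0=-1/3, Δ1=-3/2
row 1: diag=10, rhs=-7; c'=1/5, d'=-7/10
back: M1=-7/10
M: M0=0, M1=-7/10, M2=0
seg 0: a=1, c=M0/2=0, d=(M1−M0)/(6·3)=-7/180, b=Δ0−h0·(2M0+M1)/6=1/60
seg 1: a=0, c=M1/2=-7/20, d=(M2−M1)/(6·2)=7/120, b=Δ1−h1·(2M1+M2)/6=-31/30
t_q=7/2 → seg 1, τ=1/2; S=0+-31/30·τ+-7/20·τ²+7/120·τ³=-191/320

  seg 0: a=1 b=1/60 c=0 d=-7/180
  seg 1: a=0 b=-31/30 c=-7/20 d=7/120
S(7/2) = -191/320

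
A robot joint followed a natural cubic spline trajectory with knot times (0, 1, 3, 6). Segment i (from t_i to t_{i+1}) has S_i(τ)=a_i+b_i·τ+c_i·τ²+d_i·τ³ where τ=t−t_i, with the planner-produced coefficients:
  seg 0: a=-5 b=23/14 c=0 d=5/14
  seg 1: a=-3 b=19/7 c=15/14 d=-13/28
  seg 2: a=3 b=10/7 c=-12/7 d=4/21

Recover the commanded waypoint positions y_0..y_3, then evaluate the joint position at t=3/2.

y_0=-5 y_1=-3 y_2=3 y_3=-3
S(3/2) = -321/224

y_0 = S_0(0) = a_0 = -5
y_1 = S_1(0) = a_1 = -3
y_2 = S_2(0) = a_2 = 3
y_3 = S_2(3) = -3
t_q=3/2 is in segment 1 (τ=1/2); S_1(τ)=-321/224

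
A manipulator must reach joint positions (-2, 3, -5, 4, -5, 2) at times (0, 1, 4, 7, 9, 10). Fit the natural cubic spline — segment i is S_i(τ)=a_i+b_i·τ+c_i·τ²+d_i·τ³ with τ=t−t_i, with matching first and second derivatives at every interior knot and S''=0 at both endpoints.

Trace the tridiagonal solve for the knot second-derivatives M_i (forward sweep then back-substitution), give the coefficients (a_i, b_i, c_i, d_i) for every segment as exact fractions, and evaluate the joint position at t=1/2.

Δ: Δ0=5, Δ1=-8/3, Δ2=3, Δ3=-9/2, Δ4=7
row 1: diag=8, rhs=-46; c'=3/8, d'=-23/4
row 2: denom=12−3·3/8=87/8; d'=(34−3·-23/4)/(87/8)=410/87
row 3: denom=10−3·8/29=266/29; d'=(-45−3·410/87)/(266/29)=-245/38
row 4: denom=6−2·29/133=740/133; d'=(69−2·-245/38)/(740/133)=2723/185
back: M4=2723/185
back: M3=-245/38−29/133·2723/185=-3573/370
back: M2=410/87−8/29·-3573/370=4094/555
back: M1=-23/4−3/8·4094/555=-3151/370
M: M0=0, M1=-3151/370, M2=4094/555, M3=-3573/370, M4=2723/185, M5=0
seg 0: a=-2, c=M0/2=0, d=(M1−M0)/(6·1)=-3151/2220, b=Δ0−h0·(2M0+M1)/6=14251/2220
seg 1: a=3, c=M1/2=-3151/740, d=(M2−M1)/(6·3)=17641/19980, b=Δ1−h1·(2M1+M2)/6=2399/1110
seg 2: a=-5, c=M2/2=2047/555, d=(M3−M2)/(6·3)=-511/540, b=Δ2−h2·(2M2+M3)/6=1003/2220
seg 3: a=4, c=M3/2=-3573/740, d=(M4−M3)/(6·2)=9019/4440, b=Δ3−h3·(2M3+M4)/6=-659/222
seg 4: a=-5, c=M4/2=2723/370, d=(M5−M4)/(6·1)=-2723/1110, b=Δ4−h4·(2M4+M5)/6=1162/555
t_q=1/2 → seg 0, τ=1/2; S=-2+14251/2220·τ+0·τ²+-3151/2220·τ³=6111/5920

  seg 0: a=-2 b=14251/2220 c=0 d=-3151/2220
  seg 1: a=3 b=2399/1110 c=-3151/740 d=17641/19980
  seg 2: a=-5 b=1003/2220 c=2047/555 d=-511/540
  seg 3: a=4 b=-659/222 c=-3573/740 d=9019/4440
  seg 4: a=-5 b=1162/555 c=2723/370 d=-2723/1110
S(1/2) = 6111/5920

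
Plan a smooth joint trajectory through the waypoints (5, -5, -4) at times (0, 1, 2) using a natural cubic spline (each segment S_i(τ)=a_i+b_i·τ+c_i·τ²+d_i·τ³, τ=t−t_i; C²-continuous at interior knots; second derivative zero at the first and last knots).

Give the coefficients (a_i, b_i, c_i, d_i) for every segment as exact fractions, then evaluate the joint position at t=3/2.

  seg 0: a=5 b=-51/4 c=0 d=11/4
  seg 1: a=-5 b=-9/2 c=33/4 d=-11/4
S(3/2) = -177/32

Δ: Δ0=-10, Δ1=1
row 1: diag=4, rhs=66; c'=1/4, d'=33/2
back: M1=33/2
M: M0=0, M1=33/2, M2=0
seg 0: a=5, c=M0/2=0, d=(M1−M0)/(6·1)=11/4, b=Δ0−h0·(2M0+M1)/6=-51/4
seg 1: a=-5, c=M1/2=33/4, d=(M2−M1)/(6·1)=-11/4, b=Δ1−h1·(2M1+M2)/6=-9/2
t_q=3/2 → seg 1, τ=1/2; S=-5+-9/2·τ+33/4·τ²+-11/4·τ³=-177/32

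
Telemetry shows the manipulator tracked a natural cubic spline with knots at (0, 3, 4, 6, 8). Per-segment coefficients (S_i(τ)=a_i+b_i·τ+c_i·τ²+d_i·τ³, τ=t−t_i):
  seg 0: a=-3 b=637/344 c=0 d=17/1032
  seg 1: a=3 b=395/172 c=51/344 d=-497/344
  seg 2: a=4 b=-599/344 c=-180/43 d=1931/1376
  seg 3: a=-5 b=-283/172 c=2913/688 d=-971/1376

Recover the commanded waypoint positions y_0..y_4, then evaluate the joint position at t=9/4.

y_0=-3 y_1=3 y_2=4 y_3=-5 y_4=3
S(9/4) = 29811/22016

y_0 = S_0(0) = a_0 = -3
y_1 = S_1(0) = a_1 = 3
y_2 = S_2(0) = a_2 = 4
y_3 = S_3(0) = a_3 = -5
y_4 = S_3(2) = 3
t_q=9/4 is in segment 0 (τ=9/4); S_0(τ)=29811/22016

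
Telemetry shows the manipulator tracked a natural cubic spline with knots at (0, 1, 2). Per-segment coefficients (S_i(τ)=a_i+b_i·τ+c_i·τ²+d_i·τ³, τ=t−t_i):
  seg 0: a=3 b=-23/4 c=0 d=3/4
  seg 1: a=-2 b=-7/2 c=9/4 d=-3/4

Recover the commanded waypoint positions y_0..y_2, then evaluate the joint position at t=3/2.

y_0=3 y_1=-2 y_2=-4
S(3/2) = -105/32

y_0 = S_0(0) = a_0 = 3
y_1 = S_1(0) = a_1 = -2
y_2 = S_1(1) = -4
t_q=3/2 is in segment 1 (τ=1/2); S_1(τ)=-105/32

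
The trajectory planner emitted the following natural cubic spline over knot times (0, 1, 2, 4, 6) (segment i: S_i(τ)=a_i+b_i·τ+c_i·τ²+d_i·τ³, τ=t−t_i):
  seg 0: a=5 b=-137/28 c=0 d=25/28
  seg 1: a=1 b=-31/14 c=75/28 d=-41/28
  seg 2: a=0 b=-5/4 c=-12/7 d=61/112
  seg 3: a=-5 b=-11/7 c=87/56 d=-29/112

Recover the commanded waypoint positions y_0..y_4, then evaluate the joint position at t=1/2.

y_0 = S_0(0) = a_0 = 5
y_1 = S_1(0) = a_1 = 1
y_2 = S_2(0) = a_2 = 0
y_3 = S_3(0) = a_3 = -5
y_4 = S_3(2) = -4
t_q=1/2 is in segment 0 (τ=1/2); S_0(τ)=597/224

y_0=5 y_1=1 y_2=0 y_3=-5 y_4=-4
S(1/2) = 597/224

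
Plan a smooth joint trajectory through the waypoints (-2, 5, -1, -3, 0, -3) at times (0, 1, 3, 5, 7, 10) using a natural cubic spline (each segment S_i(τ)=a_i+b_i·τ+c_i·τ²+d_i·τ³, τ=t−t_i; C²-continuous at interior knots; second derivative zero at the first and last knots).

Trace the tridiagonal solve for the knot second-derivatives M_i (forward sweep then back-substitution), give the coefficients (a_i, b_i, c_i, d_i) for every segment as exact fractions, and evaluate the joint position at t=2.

  seg 0: a=-2 b=3449/388 c=0 d=-733/388
  seg 1: a=5 b=625/194 c=-2199/388 d=124/97
  seg 2: a=-1 b=-797/194 c=777/388 d=-87/388
  seg 3: a=-3 b=235/194 c=255/388 d=-199/776
  seg 4: a=0 b=74/97 c=-171/194 d=19/194
S(2) = 1487/388

Δ: Δ0=7, Δ1=-3, Δ2=-1, Δ3=3/2, Δ4=-1
row 1: diag=6, rhs=-60; c'=1/3, d'=-10
row 2: denom=8−2·1/3=22/3; d'=(12−2·-10)/(22/3)=48/11
row 3: denom=8−2·3/11=82/11; d'=(15−2·48/11)/(82/11)=69/82
row 4: denom=10−2·11/41=388/41; d'=(-15−2·69/82)/(388/41)=-171/97
back: M4=-171/97
back: M3=69/82−11/41·-171/97=255/194
back: M2=48/11−3/11·255/194=777/194
back: M1=-10−1/3·777/194=-2199/194
M: M0=0, M1=-2199/194, M2=777/194, M3=255/194, M4=-171/97, M5=0
seg 0: a=-2, c=M0/2=0, d=(M1−M0)/(6·1)=-733/388, b=Δ0−h0·(2M0+M1)/6=3449/388
seg 1: a=5, c=M1/2=-2199/388, d=(M2−M1)/(6·2)=124/97, b=Δ1−h1·(2M1+M2)/6=625/194
seg 2: a=-1, c=M2/2=777/388, d=(M3−M2)/(6·2)=-87/388, b=Δ2−h2·(2M2+M3)/6=-797/194
seg 3: a=-3, c=M3/2=255/388, d=(M4−M3)/(6·2)=-199/776, b=Δ3−h3·(2M3+M4)/6=235/194
seg 4: a=0, c=M4/2=-171/194, d=(M5−M4)/(6·3)=19/194, b=Δ4−h4·(2M4+M5)/6=74/97
t_q=2 → seg 1, τ=1; S=5+625/194·τ+-2199/388·τ²+124/97·τ³=1487/388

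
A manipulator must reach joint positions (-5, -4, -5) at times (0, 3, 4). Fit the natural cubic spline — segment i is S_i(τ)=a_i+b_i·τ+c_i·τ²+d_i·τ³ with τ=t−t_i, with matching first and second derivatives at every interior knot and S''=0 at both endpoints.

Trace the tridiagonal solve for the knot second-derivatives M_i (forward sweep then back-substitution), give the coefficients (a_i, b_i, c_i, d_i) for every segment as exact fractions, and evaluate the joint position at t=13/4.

Δ: Δ0=1/3, Δ1=-1
row 1: diag=8, rhs=-8; c'=1/8, d'=-1
back: M1=-1
M: M0=0, M1=-1, M2=0
seg 0: a=-5, c=M0/2=0, d=(M1−M0)/(6·3)=-1/18, b=Δ0−h0·(2M0+M1)/6=5/6
seg 1: a=-4, c=M1/2=-1/2, d=(M2−M1)/(6·1)=1/6, b=Δ1−h1·(2M1+M2)/6=-2/3
t_q=13/4 → seg 1, τ=1/4; S=-4+-2/3·τ+-1/2·τ²+1/6·τ³=-537/128

  seg 0: a=-5 b=5/6 c=0 d=-1/18
  seg 1: a=-4 b=-2/3 c=-1/2 d=1/6
S(13/4) = -537/128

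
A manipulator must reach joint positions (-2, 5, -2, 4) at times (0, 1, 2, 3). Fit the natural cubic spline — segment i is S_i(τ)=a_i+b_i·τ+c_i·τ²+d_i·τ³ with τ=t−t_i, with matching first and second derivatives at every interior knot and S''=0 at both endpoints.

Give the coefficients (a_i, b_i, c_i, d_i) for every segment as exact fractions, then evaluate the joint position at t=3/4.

Δ: Δ0=7, Δ1=-7, Δ2=6
row 1: diag=4, rhs=-84; c'=1/4, d'=-21
row 2: denom=4−1·1/4=15/4; d'=(78−1·-21)/(15/4)=132/5
back: M2=132/5
back: M1=-21−1/4·132/5=-138/5
M: M0=0, M1=-138/5, M2=132/5, M3=0
seg 0: a=-2, c=M0/2=0, d=(M1−M0)/(6·1)=-23/5, b=Δ0−h0·(2M0+M1)/6=58/5
seg 1: a=5, c=M1/2=-69/5, d=(M2−M1)/(6·1)=9, b=Δ1−h1·(2M1+M2)/6=-11/5
seg 2: a=-2, c=M2/2=66/5, d=(M3−M2)/(6·1)=-22/5, b=Δ2−h2·(2M2+M3)/6=-14/5
t_q=3/4 → seg 0, τ=3/4; S=-2+58/5·τ+0·τ²+-23/5·τ³=1523/320

  seg 0: a=-2 b=58/5 c=0 d=-23/5
  seg 1: a=5 b=-11/5 c=-69/5 d=9
  seg 2: a=-2 b=-14/5 c=66/5 d=-22/5
S(3/4) = 1523/320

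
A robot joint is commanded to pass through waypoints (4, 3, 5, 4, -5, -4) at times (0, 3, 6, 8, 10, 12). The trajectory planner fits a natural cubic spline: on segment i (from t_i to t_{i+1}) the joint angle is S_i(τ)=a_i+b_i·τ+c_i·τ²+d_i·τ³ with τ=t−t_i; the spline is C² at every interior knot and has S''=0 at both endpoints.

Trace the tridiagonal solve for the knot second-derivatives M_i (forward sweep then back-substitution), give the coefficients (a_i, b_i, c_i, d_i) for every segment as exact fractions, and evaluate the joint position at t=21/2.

Δ: Δ0=-1/3, Δ1=2/3, Δ2=-1/2, Δ3=-9/2, Δ4=1/2
row 1: diag=12, rhs=6; c'=1/4, d'=1/2
row 2: denom=10−3·1/4=37/4; d'=(-7−3·1/2)/(37/4)=-34/37
row 3: denom=8−2·8/37=280/37; d'=(-24−2·-34/37)/(280/37)=-41/14
row 4: denom=8−2·37/140=523/70; d'=(30−2·-41/14)/(523/70)=2510/523
back: M4=2510/523
back: M3=-41/14−37/140·2510/523=-2195/523
back: M2=-34/37−8/37·-2195/523=-6/523
back: M1=1/2−1/4·-6/523=263/523
M: M0=0, M1=263/523, M2=-6/523, M3=-2195/523, M4=2510/523, M5=0
seg 0: a=4, c=M0/2=0, d=(M1−M0)/(6·3)=263/9414, b=Δ0−h0·(2M0+M1)/6=-1835/3138
seg 1: a=3, c=M1/2=263/1046, d=(M2−M1)/(6·3)=-269/9414, b=Δ1−h1·(2M1+M2)/6=266/1569
seg 2: a=5, c=M2/2=-3/523, d=(M3−M2)/(6·2)=-2189/6276, b=Δ2−h2·(2M2+M3)/6=2845/3138
seg 3: a=4, c=M3/2=-2195/1046, d=(M4−M3)/(6·2)=4705/6276, b=Δ3−h3·(2M3+M4)/6=-10361/3138
seg 4: a=-5, c=M4/2=1255/523, d=(M5−M4)/(6·2)=-1255/3138, b=Δ4−h4·(2M4+M5)/6=-8471/3138
t_q=21/2 → seg 4, τ=1/2; S=-5+-8471/3138·τ+1255/523·τ²+-1255/3138·τ³=-48533/8368

  seg 0: a=4 b=-1835/3138 c=0 d=263/9414
  seg 1: a=3 b=266/1569 c=263/1046 d=-269/9414
  seg 2: a=5 b=2845/3138 c=-3/523 d=-2189/6276
  seg 3: a=4 b=-10361/3138 c=-2195/1046 d=4705/6276
  seg 4: a=-5 b=-8471/3138 c=1255/523 d=-1255/3138
S(21/2) = -48533/8368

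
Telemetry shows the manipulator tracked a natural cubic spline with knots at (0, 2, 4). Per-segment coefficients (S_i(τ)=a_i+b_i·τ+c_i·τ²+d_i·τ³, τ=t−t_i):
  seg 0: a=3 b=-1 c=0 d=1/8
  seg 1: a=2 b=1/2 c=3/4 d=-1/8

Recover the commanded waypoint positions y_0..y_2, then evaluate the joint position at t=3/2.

y_0 = S_0(0) = a_0 = 3
y_1 = S_1(0) = a_1 = 2
y_2 = S_1(2) = 5
t_q=3/2 is in segment 0 (τ=3/2); S_0(τ)=123/64

y_0=3 y_1=2 y_2=5
S(3/2) = 123/64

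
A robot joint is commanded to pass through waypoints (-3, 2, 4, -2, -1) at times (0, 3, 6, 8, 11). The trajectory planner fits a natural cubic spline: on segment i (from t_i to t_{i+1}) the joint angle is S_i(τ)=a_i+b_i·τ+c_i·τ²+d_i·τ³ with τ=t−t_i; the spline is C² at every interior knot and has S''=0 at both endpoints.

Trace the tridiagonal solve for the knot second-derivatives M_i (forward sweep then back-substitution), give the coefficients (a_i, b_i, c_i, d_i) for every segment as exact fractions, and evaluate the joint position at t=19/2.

  seg 0: a=-3 b=278/177 c=0 d=17/1593
  seg 1: a=2 b=329/177 c=17/177 d=-262/1593
  seg 2: a=4 b=-355/177 c=-245/177 d=157/354
  seg 3: a=-2 b=-131/59 c=226/177 d=-226/1593
S(19/2) = -693/236

Δ: Δ0=5/3, Δ1=2/3, Δ2=-3, Δ3=1/3
row 1: diag=12, rhs=-6; c'=1/4, d'=-1/2
row 2: denom=10−3·1/4=37/4; d'=(-22−3·-1/2)/(37/4)=-82/37
row 3: denom=10−2·8/37=354/37; d'=(20−2·-82/37)/(354/37)=452/177
back: M3=452/177
back: M2=-82/37−8/37·452/177=-490/177
back: M1=-1/2−1/4·-490/177=34/177
M: M0=0, M1=34/177, M2=-490/177, M3=452/177, M4=0
seg 0: a=-3, c=M0/2=0, d=(M1−M0)/(6·3)=17/1593, b=Δ0−h0·(2M0+M1)/6=278/177
seg 1: a=2, c=M1/2=17/177, d=(M2−M1)/(6·3)=-262/1593, b=Δ1−h1·(2M1+M2)/6=329/177
seg 2: a=4, c=M2/2=-245/177, d=(M3−M2)/(6·2)=157/354, b=Δ2−h2·(2M2+M3)/6=-355/177
seg 3: a=-2, c=M3/2=226/177, d=(M4−M3)/(6·3)=-226/1593, b=Δ3−h3·(2M3+M4)/6=-131/59
t_q=19/2 → seg 3, τ=3/2; S=-2+-131/59·τ+226/177·τ²+-226/1593·τ³=-693/236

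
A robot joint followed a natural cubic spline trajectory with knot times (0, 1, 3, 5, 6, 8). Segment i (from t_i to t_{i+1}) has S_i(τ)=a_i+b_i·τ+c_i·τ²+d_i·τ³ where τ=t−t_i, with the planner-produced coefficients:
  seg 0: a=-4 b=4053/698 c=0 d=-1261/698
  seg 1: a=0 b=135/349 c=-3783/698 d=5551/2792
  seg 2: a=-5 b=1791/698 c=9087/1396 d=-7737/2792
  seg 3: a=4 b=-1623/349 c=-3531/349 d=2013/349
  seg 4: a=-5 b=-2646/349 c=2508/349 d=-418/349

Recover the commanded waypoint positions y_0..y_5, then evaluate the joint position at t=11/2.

y_0=-4 y_1=0 y_2=-5 y_3=4 y_4=-5 y_5=-1
S(11/2) = -373/2792

y_0 = S_0(0) = a_0 = -4
y_1 = S_1(0) = a_1 = 0
y_2 = S_2(0) = a_2 = -5
y_3 = S_3(0) = a_3 = 4
y_4 = S_4(0) = a_4 = -5
y_5 = S_4(2) = -1
t_q=11/2 is in segment 3 (τ=1/2); S_3(τ)=-373/2792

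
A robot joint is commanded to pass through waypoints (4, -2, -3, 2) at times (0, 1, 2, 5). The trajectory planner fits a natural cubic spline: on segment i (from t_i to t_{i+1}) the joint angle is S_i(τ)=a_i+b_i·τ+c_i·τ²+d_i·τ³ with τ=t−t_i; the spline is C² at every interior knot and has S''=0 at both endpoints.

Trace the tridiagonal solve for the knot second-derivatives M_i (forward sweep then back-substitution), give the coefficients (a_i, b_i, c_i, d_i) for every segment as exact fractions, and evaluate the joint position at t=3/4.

  seg 0: a=4 b=-670/93 c=0 d=112/93
  seg 1: a=-2 b=-334/93 c=112/31 d=-95/93
  seg 2: a=-3 b=53/93 c=17/31 d=-17/279
S(3/4) = -111/124

Δ: Δ0=-6, Δ1=-1, Δ2=5/3
row 1: diag=4, rhs=30; c'=1/4, d'=15/2
row 2: denom=8−1·1/4=31/4; d'=(16−1·15/2)/(31/4)=34/31
back: M2=34/31
back: M1=15/2−1/4·34/31=224/31
M: M0=0, M1=224/31, M2=34/31, M3=0
seg 0: a=4, c=M0/2=0, d=(M1−M0)/(6·1)=112/93, b=Δ0−h0·(2M0+M1)/6=-670/93
seg 1: a=-2, c=M1/2=112/31, d=(M2−M1)/(6·1)=-95/93, b=Δ1−h1·(2M1+M2)/6=-334/93
seg 2: a=-3, c=M2/2=17/31, d=(M3−M2)/(6·3)=-17/279, b=Δ2−h2·(2M2+M3)/6=53/93
t_q=3/4 → seg 0, τ=3/4; S=4+-670/93·τ+0·τ²+112/93·τ³=-111/124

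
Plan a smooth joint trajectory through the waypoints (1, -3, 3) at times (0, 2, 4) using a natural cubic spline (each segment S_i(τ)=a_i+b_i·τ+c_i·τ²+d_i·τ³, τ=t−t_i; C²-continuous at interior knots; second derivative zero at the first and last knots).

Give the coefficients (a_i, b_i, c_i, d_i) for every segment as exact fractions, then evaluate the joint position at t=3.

  seg 0: a=1 b=-13/4 c=0 d=5/16
  seg 1: a=-3 b=1/2 c=15/8 d=-5/16
S(3) = -15/16

Δ: Δ0=-2, Δ1=3
row 1: diag=8, rhs=30; c'=1/4, d'=15/4
back: M1=15/4
M: M0=0, M1=15/4, M2=0
seg 0: a=1, c=M0/2=0, d=(M1−M0)/(6·2)=5/16, b=Δ0−h0·(2M0+M1)/6=-13/4
seg 1: a=-3, c=M1/2=15/8, d=(M2−M1)/(6·2)=-5/16, b=Δ1−h1·(2M1+M2)/6=1/2
t_q=3 → seg 1, τ=1; S=-3+1/2·τ+15/8·τ²+-5/16·τ³=-15/16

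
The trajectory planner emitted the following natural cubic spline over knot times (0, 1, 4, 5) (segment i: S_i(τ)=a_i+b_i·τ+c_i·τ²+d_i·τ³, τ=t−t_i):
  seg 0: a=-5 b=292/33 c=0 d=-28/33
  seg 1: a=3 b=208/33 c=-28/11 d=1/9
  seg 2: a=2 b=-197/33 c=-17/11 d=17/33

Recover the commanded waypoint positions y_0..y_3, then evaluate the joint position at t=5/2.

y_0 = S_0(0) = a_0 = -5
y_1 = S_1(0) = a_1 = 3
y_2 = S_2(0) = a_2 = 2
y_3 = S_2(1) = -5
t_q=5/2 is in segment 1 (τ=3/2); S_1(τ)=625/88

y_0=-5 y_1=3 y_2=2 y_3=-5
S(5/2) = 625/88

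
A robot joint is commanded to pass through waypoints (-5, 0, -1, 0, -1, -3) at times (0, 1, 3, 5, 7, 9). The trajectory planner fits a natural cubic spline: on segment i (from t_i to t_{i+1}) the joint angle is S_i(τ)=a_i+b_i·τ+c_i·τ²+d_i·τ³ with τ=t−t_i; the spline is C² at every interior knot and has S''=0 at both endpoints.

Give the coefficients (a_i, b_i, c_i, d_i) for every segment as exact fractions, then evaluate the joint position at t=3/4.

Δ: Δ0=5, Δ1=-1/2, Δ2=1/2, Δ3=-1/2, Δ4=-1
row 1: diag=6, rhs=-33; c'=1/3, d'=-11/2
row 2: denom=8−2·1/3=22/3; d'=(6−2·-11/2)/(22/3)=51/22
row 3: denom=8−2·3/11=82/11; d'=(-6−2·51/22)/(82/11)=-117/82
row 4: denom=8−2·11/41=306/41; d'=(-3−2·-117/82)/(306/41)=-1/51
back: M4=-1/51
back: M3=-117/82−11/41·-1/51=-145/102
back: M2=51/22−3/11·-145/102=46/17
back: M1=-11/2−1/3·46/17=-653/102
M: M0=0, M1=-653/102, M2=46/17, M3=-145/102, M4=-1/51, M5=0
seg 0: a=-5, c=M0/2=0, d=(M1−M0)/(6·1)=-653/612, b=Δ0−h0·(2M0+M1)/6=3713/612
seg 1: a=0, c=M1/2=-653/204, d=(M2−M1)/(6·2)=929/1224, b=Δ1−h1·(2M1+M2)/6=877/306
seg 2: a=-1, c=M2/2=23/17, d=(M3−M2)/(6·2)=-421/1224, b=Δ2−h2·(2M2+M3)/6=-127/153
seg 3: a=0, c=M3/2=-145/204, d=(M4−M3)/(6·2)=143/1224, b=Δ3−h3·(2M3+M4)/6=139/306
seg 4: a=-1, c=M4/2=-1/102, d=(M5−M4)/(6·2)=1/612, b=Δ4−h4·(2M4+M5)/6=-151/153
t_q=3/4 → seg 0, τ=3/4; S=-5+3713/612·τ+0·τ²+-653/612·τ³=-11749/13056

  seg 0: a=-5 b=3713/612 c=0 d=-653/612
  seg 1: a=0 b=877/306 c=-653/204 d=929/1224
  seg 2: a=-1 b=-127/153 c=23/17 d=-421/1224
  seg 3: a=0 b=139/306 c=-145/204 d=143/1224
  seg 4: a=-1 b=-151/153 c=-1/102 d=1/612
S(3/4) = -11749/13056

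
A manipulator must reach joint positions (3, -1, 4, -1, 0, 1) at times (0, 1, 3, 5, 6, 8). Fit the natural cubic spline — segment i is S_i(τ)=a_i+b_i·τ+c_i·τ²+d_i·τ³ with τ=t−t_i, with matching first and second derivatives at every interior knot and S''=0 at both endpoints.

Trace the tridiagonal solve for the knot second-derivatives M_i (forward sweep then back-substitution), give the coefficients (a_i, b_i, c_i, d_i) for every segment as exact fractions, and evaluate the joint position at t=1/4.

  seg 0: a=3 b=-1921/349 c=0 d=525/349
  seg 1: a=-1 b=-346/349 c=1575/349 d=-3863/2792
  seg 2: a=4 b=319/698 c=-5289/1396 d=3225/2792
  seg 3: a=-1 b=-292/349 c=2193/698 d=-911/698
  seg 4: a=0 b=1069/698 c=-270/349 d=45/349
S(1/4) = 36797/22336

Δ: Δ0=-4, Δ1=5/2, Δ2=-5/2, Δ3=1, Δ4=1/2
row 1: diag=6, rhs=39; c'=1/3, d'=13/2
row 2: denom=8−2·1/3=22/3; d'=(-30−2·13/2)/(22/3)=-129/22
row 3: denom=6−2·3/11=60/11; d'=(21−2·-129/22)/(60/11)=6
row 4: denom=6−1·11/60=349/60; d'=(-3−1·6)/(349/60)=-540/349
back: M4=-540/349
back: M3=6−11/60·-540/349=2193/349
back: M2=-129/22−3/11·2193/349=-5289/698
back: M1=13/2−1/3·-5289/698=3150/349
M: M0=0, M1=3150/349, M2=-5289/698, M3=2193/349, M4=-540/349, M5=0
seg 0: a=3, c=M0/2=0, d=(M1−M0)/(6·1)=525/349, b=Δ0−h0·(2M0+M1)/6=-1921/349
seg 1: a=-1, c=M1/2=1575/349, d=(M2−M1)/(6·2)=-3863/2792, b=Δ1−h1·(2M1+M2)/6=-346/349
seg 2: a=4, c=M2/2=-5289/1396, d=(M3−M2)/(6·2)=3225/2792, b=Δ2−h2·(2M2+M3)/6=319/698
seg 3: a=-1, c=M3/2=2193/698, d=(M4−M3)/(6·1)=-911/698, b=Δ3−h3·(2M3+M4)/6=-292/349
seg 4: a=0, c=M4/2=-270/349, d=(M5−M4)/(6·2)=45/349, b=Δ4−h4·(2M4+M5)/6=1069/698
t_q=1/4 → seg 0, τ=1/4; S=3+-1921/349·τ+0·τ²+525/349·τ³=36797/22336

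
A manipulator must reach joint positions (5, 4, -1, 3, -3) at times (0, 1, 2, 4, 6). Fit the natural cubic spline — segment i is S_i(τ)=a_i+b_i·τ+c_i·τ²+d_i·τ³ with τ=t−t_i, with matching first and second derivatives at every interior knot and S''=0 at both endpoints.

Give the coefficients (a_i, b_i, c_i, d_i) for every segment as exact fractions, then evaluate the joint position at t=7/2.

  seg 0: a=5 b=37/84 c=0 d=-121/84
  seg 1: a=4 b=-163/42 c=-121/28 d=269/84
  seg 2: a=-1 b=-35/12 c=37/7 d=-475/336
  seg 3: a=3 b=53/42 c=-179/56 d=179/336
S(7/2) = 1565/896

Δ: Δ0=-1, Δ1=-5, Δ2=2, Δ3=-3
row 1: diag=4, rhs=-24; c'=1/4, d'=-6
row 2: denom=6−1·1/4=23/4; d'=(42−1·-6)/(23/4)=192/23
row 3: denom=8−2·8/23=168/23; d'=(-30−2·192/23)/(168/23)=-179/28
back: M3=-179/28
back: M2=192/23−8/23·-179/28=74/7
back: M1=-6−1/4·74/7=-121/14
M: M0=0, M1=-121/14, M2=74/7, M3=-179/28, M4=0
seg 0: a=5, c=M0/2=0, d=(M1−M0)/(6·1)=-121/84, b=Δ0−h0·(2M0+M1)/6=37/84
seg 1: a=4, c=M1/2=-121/28, d=(M2−M1)/(6·1)=269/84, b=Δ1−h1·(2M1+M2)/6=-163/42
seg 2: a=-1, c=M2/2=37/7, d=(M3−M2)/(6·2)=-475/336, b=Δ2−h2·(2M2+M3)/6=-35/12
seg 3: a=3, c=M3/2=-179/56, d=(M4−M3)/(6·2)=179/336, b=Δ3−h3·(2M3+M4)/6=53/42
t_q=7/2 → seg 2, τ=3/2; S=-1+-35/12·τ+37/7·τ²+-475/336·τ³=1565/896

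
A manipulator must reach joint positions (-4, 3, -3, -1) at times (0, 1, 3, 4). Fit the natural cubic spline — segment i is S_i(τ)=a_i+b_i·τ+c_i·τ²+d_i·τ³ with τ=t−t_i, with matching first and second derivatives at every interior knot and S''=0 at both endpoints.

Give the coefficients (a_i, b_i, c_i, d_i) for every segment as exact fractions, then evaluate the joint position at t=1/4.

  seg 0: a=-4 b=147/16 c=0 d=-35/16
  seg 1: a=3 b=21/8 c=-105/16 d=15/8
  seg 2: a=-3 b=-9/8 c=75/16 d=-25/16
S(1/4) = -1779/1024

Δ: Δ0=7, Δ1=-3, Δ2=2
row 1: diag=6, rhs=-60; c'=1/3, d'=-10
row 2: denom=6−2·1/3=16/3; d'=(30−2·-10)/(16/3)=75/8
back: M2=75/8
back: M1=-10−1/3·75/8=-105/8
M: M0=0, M1=-105/8, M2=75/8, M3=0
seg 0: a=-4, c=M0/2=0, d=(M1−M0)/(6·1)=-35/16, b=Δ0−h0·(2M0+M1)/6=147/16
seg 1: a=3, c=M1/2=-105/16, d=(M2−M1)/(6·2)=15/8, b=Δ1−h1·(2M1+M2)/6=21/8
seg 2: a=-3, c=M2/2=75/16, d=(M3−M2)/(6·1)=-25/16, b=Δ2−h2·(2M2+M3)/6=-9/8
t_q=1/4 → seg 0, τ=1/4; S=-4+147/16·τ+0·τ²+-35/16·τ³=-1779/1024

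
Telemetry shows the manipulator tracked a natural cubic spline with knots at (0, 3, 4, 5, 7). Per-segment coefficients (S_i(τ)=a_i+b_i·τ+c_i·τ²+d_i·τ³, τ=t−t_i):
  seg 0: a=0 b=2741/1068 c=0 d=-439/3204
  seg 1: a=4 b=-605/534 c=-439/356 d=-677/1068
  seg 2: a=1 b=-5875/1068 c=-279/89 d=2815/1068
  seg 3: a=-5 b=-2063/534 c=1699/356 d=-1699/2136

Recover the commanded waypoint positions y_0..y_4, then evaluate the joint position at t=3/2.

y_0=0 y_1=4 y_2=1 y_3=-5 y_4=0
S(3/2) = 9647/2848

y_0 = S_0(0) = a_0 = 0
y_1 = S_1(0) = a_1 = 4
y_2 = S_2(0) = a_2 = 1
y_3 = S_3(0) = a_3 = -5
y_4 = S_3(2) = 0
t_q=3/2 is in segment 0 (τ=3/2); S_0(τ)=9647/2848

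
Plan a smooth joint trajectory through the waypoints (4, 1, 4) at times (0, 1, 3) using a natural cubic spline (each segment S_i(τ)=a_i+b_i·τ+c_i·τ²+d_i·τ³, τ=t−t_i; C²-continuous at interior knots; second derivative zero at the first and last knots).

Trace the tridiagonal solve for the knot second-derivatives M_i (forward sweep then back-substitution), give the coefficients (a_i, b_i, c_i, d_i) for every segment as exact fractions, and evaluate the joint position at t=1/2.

  seg 0: a=4 b=-15/4 c=0 d=3/4
  seg 1: a=1 b=-3/2 c=9/4 d=-3/8
S(1/2) = 71/32

Δ: Δ0=-3, Δ1=3/2
row 1: diag=6, rhs=27; c'=1/3, d'=9/2
back: M1=9/2
M: M0=0, M1=9/2, M2=0
seg 0: a=4, c=M0/2=0, d=(M1−M0)/(6·1)=3/4, b=Δ0−h0·(2M0+M1)/6=-15/4
seg 1: a=1, c=M1/2=9/4, d=(M2−M1)/(6·2)=-3/8, b=Δ1−h1·(2M1+M2)/6=-3/2
t_q=1/2 → seg 0, τ=1/2; S=4+-15/4·τ+0·τ²+3/4·τ³=71/32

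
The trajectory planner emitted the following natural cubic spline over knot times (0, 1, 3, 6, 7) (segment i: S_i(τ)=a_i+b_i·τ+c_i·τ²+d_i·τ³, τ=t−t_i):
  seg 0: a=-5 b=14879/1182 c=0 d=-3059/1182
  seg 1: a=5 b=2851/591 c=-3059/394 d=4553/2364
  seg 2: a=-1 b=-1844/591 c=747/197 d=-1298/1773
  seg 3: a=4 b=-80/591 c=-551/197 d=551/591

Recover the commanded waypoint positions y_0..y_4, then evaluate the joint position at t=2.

y_0=-5 y_1=5 y_2=-1 y_3=4 y_4=2
S(2) = 3141/788

y_0 = S_0(0) = a_0 = -5
y_1 = S_1(0) = a_1 = 5
y_2 = S_2(0) = a_2 = -1
y_3 = S_3(0) = a_3 = 4
y_4 = S_3(1) = 2
t_q=2 is in segment 1 (τ=1); S_1(τ)=3141/788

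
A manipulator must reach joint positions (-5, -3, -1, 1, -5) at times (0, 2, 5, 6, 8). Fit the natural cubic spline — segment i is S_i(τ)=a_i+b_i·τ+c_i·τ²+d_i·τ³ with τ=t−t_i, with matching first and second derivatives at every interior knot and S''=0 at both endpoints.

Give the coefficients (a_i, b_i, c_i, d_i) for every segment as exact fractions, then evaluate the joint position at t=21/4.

  seg 0: a=-5 b=197/156 c=0 d=-41/624
  seg 1: a=-3 b=37/78 c=-41/104 d=11/72
  seg 2: a=-1 b=697/312 c=51/52 d=-379/312
  seg 3: a=1 b=43/78 c=-277/104 d=277/624
S(21/4) = -2657/6656

Δ: Δ0=1, Δ1=2/3, Δ2=2, Δ3=-3
row 1: diag=10, rhs=-2; c'=3/10, d'=-1/5
row 2: denom=8−3·3/10=71/10; d'=(8−3·-1/5)/(71/10)=86/71
row 3: denom=6−1·10/71=416/71; d'=(-30−1·86/71)/(416/71)=-277/52
back: M3=-277/52
back: M2=86/71−10/71·-277/52=51/26
back: M1=-1/5−3/10·51/26=-41/52
M: M0=0, M1=-41/52, M2=51/26, M3=-277/52, M4=0
seg 0: a=-5, c=M0/2=0, d=(M1−M0)/(6·2)=-41/624, b=Δ0−h0·(2M0+M1)/6=197/156
seg 1: a=-3, c=M1/2=-41/104, d=(M2−M1)/(6·3)=11/72, b=Δ1−h1·(2M1+M2)/6=37/78
seg 2: a=-1, c=M2/2=51/52, d=(M3−M2)/(6·1)=-379/312, b=Δ2−h2·(2M2+M3)/6=697/312
seg 3: a=1, c=M3/2=-277/104, d=(M4−M3)/(6·2)=277/624, b=Δ3−h3·(2M3+M4)/6=43/78
t_q=21/4 → seg 2, τ=1/4; S=-1+697/312·τ+51/52·τ²+-379/312·τ³=-2657/6656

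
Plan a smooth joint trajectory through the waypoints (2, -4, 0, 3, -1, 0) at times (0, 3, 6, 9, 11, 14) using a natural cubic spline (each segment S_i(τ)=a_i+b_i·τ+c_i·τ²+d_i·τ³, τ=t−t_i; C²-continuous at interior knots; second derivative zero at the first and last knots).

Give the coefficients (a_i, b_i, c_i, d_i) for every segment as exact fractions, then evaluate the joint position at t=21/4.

  seg 0: a=2 b=-937/330 c=0 d=277/2970
  seg 1: a=-4 b=-53/165 c=277/330 d=-19/198
  seg 2: a=0 b=701/330 c=-4/165 d=-347/2970
  seg 3: a=3 b=-194/165 c=-71/66 d=73/220
  seg 4: a=-1 b=-247/165 c=151/165 d=-151/1485
S(21/4) = -11027/7040

Δ: Δ0=-2, Δ1=4/3, Δ2=1, Δ3=-2, Δ4=1/3
row 1: diag=12, rhs=20; c'=1/4, d'=5/3
row 2: denom=12−3·1/4=45/4; d'=(-2−3·5/3)/(45/4)=-28/45
row 3: denom=10−3·4/15=46/5; d'=(-18−3·-28/45)/(46/5)=-121/69
row 4: denom=10−2·5/23=220/23; d'=(14−2·-121/69)/(220/23)=302/165
back: M4=302/165
back: M3=-121/69−5/23·302/165=-71/33
back: M2=-28/45−4/15·-71/33=-8/165
back: M1=5/3−1/4·-8/165=277/165
M: M0=0, M1=277/165, M2=-8/165, M3=-71/33, M4=302/165, M5=0
seg 0: a=2, c=M0/2=0, d=(M1−M0)/(6·3)=277/2970, b=Δ0−h0·(2M0+M1)/6=-937/330
seg 1: a=-4, c=M1/2=277/330, d=(M2−M1)/(6·3)=-19/198, b=Δ1−h1·(2M1+M2)/6=-53/165
seg 2: a=0, c=M2/2=-4/165, d=(M3−M2)/(6·3)=-347/2970, b=Δ2−h2·(2M2+M3)/6=701/330
seg 3: a=3, c=M3/2=-71/66, d=(M4−M3)/(6·2)=73/220, b=Δ3−h3·(2M3+M4)/6=-194/165
seg 4: a=-1, c=M4/2=151/165, d=(M5−M4)/(6·3)=-151/1485, b=Δ4−h4·(2M4+M5)/6=-247/165
t_q=21/4 → seg 1, τ=9/4; S=-4+-53/165·τ+277/330·τ²+-19/198·τ³=-11027/7040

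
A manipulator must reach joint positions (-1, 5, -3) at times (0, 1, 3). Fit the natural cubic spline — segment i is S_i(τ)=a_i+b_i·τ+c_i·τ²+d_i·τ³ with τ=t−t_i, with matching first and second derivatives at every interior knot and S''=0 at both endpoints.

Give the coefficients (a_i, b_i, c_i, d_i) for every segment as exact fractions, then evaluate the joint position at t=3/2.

Δ: Δ0=6, Δ1=-4
row 1: diag=6, rhs=-60; c'=1/3, d'=-10
back: M1=-10
M: M0=0, M1=-10, M2=0
seg 0: a=-1, c=M0/2=0, d=(M1−M0)/(6·1)=-5/3, b=Δ0−h0·(2M0+M1)/6=23/3
seg 1: a=5, c=M1/2=-5, d=(M2−M1)/(6·2)=5/6, b=Δ1−h1·(2M1+M2)/6=8/3
t_q=3/2 → seg 1, τ=1/2; S=5+8/3·τ+-5·τ²+5/6·τ³=83/16

  seg 0: a=-1 b=23/3 c=0 d=-5/3
  seg 1: a=5 b=8/3 c=-5 d=5/6
S(3/2) = 83/16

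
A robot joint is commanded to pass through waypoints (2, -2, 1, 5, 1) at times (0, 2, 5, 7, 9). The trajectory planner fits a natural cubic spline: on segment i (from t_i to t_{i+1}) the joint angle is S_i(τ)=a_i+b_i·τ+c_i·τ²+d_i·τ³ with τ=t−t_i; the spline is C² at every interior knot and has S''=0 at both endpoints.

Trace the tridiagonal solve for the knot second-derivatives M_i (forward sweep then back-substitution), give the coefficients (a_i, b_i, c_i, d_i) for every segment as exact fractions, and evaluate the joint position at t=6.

  seg 0: a=2 b=-217/86 c=0 d=45/344
  seg 1: a=-2 b=-41/43 c=135/172 d=-23/516
  seg 2: a=1 b=439/172 c=33/86 d=-227/688
  seg 3: a=5 b=11/86 c=-549/344 d=183/688
S(6) = 2481/688

Δ: Δ0=-2, Δ1=1, Δ2=2, Δ3=-2
row 1: diag=10, rhs=18; c'=3/10, d'=9/5
row 2: denom=10−3·3/10=91/10; d'=(6−3·9/5)/(91/10)=6/91
row 3: denom=8−2·20/91=688/91; d'=(-24−2·6/91)/(688/91)=-549/172
back: M3=-549/172
back: M2=6/91−20/91·-549/172=33/43
back: M1=9/5−3/10·33/43=135/86
M: M0=0, M1=135/86, M2=33/43, M3=-549/172, M4=0
seg 0: a=2, c=M0/2=0, d=(M1−M0)/(6·2)=45/344, b=Δ0−h0·(2M0+M1)/6=-217/86
seg 1: a=-2, c=M1/2=135/172, d=(M2−M1)/(6·3)=-23/516, b=Δ1−h1·(2M1+M2)/6=-41/43
seg 2: a=1, c=M2/2=33/86, d=(M3−M2)/(6·2)=-227/688, b=Δ2−h2·(2M2+M3)/6=439/172
seg 3: a=5, c=M3/2=-549/344, d=(M4−M3)/(6·2)=183/688, b=Δ3−h3·(2M3+M4)/6=11/86
t_q=6 → seg 2, τ=1; S=1+439/172·τ+33/86·τ²+-227/688·τ³=2481/688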